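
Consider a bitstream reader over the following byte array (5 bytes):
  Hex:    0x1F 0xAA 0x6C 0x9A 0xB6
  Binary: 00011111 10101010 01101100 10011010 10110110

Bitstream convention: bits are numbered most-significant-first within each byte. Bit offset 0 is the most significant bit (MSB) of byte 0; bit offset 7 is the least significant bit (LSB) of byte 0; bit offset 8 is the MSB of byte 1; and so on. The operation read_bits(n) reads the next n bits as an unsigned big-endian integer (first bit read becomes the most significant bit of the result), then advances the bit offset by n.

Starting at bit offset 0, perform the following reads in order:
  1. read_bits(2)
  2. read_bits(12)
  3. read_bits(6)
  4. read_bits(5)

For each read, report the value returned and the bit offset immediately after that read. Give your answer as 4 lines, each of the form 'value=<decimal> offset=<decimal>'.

Answer: value=0 offset=2
value=2026 offset=14
value=38 offset=20
value=25 offset=25

Derivation:
Read 1: bits[0:2] width=2 -> value=0 (bin 00); offset now 2 = byte 0 bit 2; 38 bits remain
Read 2: bits[2:14] width=12 -> value=2026 (bin 011111101010); offset now 14 = byte 1 bit 6; 26 bits remain
Read 3: bits[14:20] width=6 -> value=38 (bin 100110); offset now 20 = byte 2 bit 4; 20 bits remain
Read 4: bits[20:25] width=5 -> value=25 (bin 11001); offset now 25 = byte 3 bit 1; 15 bits remain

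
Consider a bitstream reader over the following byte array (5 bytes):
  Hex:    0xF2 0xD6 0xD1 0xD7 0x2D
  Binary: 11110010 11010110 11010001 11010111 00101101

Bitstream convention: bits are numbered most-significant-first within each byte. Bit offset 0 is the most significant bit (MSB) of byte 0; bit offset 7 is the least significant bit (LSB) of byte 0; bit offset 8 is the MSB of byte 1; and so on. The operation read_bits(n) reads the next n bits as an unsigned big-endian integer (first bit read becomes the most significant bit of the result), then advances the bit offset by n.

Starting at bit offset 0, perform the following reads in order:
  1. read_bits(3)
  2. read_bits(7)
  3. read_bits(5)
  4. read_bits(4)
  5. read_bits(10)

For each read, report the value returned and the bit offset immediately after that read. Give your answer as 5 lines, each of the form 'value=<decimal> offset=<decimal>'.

Answer: value=7 offset=3
value=75 offset=10
value=11 offset=15
value=6 offset=19
value=570 offset=29

Derivation:
Read 1: bits[0:3] width=3 -> value=7 (bin 111); offset now 3 = byte 0 bit 3; 37 bits remain
Read 2: bits[3:10] width=7 -> value=75 (bin 1001011); offset now 10 = byte 1 bit 2; 30 bits remain
Read 3: bits[10:15] width=5 -> value=11 (bin 01011); offset now 15 = byte 1 bit 7; 25 bits remain
Read 4: bits[15:19] width=4 -> value=6 (bin 0110); offset now 19 = byte 2 bit 3; 21 bits remain
Read 5: bits[19:29] width=10 -> value=570 (bin 1000111010); offset now 29 = byte 3 bit 5; 11 bits remain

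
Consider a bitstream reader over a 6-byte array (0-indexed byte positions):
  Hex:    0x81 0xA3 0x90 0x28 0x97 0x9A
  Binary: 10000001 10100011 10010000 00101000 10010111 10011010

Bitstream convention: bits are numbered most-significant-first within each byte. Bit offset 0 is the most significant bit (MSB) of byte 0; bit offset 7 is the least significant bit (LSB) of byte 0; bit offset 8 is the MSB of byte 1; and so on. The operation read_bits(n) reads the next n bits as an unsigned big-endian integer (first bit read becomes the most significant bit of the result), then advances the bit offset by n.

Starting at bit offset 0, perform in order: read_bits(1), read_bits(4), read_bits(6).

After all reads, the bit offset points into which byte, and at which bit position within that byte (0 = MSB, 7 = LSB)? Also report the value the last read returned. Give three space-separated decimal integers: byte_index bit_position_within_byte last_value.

Read 1: bits[0:1] width=1 -> value=1 (bin 1); offset now 1 = byte 0 bit 1; 47 bits remain
Read 2: bits[1:5] width=4 -> value=0 (bin 0000); offset now 5 = byte 0 bit 5; 43 bits remain
Read 3: bits[5:11] width=6 -> value=13 (bin 001101); offset now 11 = byte 1 bit 3; 37 bits remain

Answer: 1 3 13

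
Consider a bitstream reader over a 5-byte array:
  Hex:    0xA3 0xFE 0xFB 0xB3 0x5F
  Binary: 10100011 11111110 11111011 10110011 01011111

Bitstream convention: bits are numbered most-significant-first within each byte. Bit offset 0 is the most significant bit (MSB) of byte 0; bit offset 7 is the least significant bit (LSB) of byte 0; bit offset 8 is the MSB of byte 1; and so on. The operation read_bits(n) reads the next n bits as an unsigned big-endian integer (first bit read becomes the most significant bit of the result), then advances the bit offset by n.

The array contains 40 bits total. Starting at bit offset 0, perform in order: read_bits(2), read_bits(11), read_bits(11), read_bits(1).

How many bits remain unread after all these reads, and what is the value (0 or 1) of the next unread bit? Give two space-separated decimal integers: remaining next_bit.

Answer: 15 0

Derivation:
Read 1: bits[0:2] width=2 -> value=2 (bin 10); offset now 2 = byte 0 bit 2; 38 bits remain
Read 2: bits[2:13] width=11 -> value=1151 (bin 10001111111); offset now 13 = byte 1 bit 5; 27 bits remain
Read 3: bits[13:24] width=11 -> value=1787 (bin 11011111011); offset now 24 = byte 3 bit 0; 16 bits remain
Read 4: bits[24:25] width=1 -> value=1 (bin 1); offset now 25 = byte 3 bit 1; 15 bits remain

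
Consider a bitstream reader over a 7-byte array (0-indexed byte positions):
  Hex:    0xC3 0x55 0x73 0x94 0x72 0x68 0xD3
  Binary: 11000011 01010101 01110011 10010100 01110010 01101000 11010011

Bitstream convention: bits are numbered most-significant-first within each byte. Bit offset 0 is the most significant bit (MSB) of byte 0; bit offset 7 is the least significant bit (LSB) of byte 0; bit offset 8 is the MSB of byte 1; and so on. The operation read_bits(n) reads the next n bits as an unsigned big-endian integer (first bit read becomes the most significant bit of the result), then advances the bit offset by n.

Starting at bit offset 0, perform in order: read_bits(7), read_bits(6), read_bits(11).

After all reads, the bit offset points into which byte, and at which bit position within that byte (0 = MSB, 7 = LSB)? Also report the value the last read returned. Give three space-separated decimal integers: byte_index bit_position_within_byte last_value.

Answer: 3 0 1395

Derivation:
Read 1: bits[0:7] width=7 -> value=97 (bin 1100001); offset now 7 = byte 0 bit 7; 49 bits remain
Read 2: bits[7:13] width=6 -> value=42 (bin 101010); offset now 13 = byte 1 bit 5; 43 bits remain
Read 3: bits[13:24] width=11 -> value=1395 (bin 10101110011); offset now 24 = byte 3 bit 0; 32 bits remain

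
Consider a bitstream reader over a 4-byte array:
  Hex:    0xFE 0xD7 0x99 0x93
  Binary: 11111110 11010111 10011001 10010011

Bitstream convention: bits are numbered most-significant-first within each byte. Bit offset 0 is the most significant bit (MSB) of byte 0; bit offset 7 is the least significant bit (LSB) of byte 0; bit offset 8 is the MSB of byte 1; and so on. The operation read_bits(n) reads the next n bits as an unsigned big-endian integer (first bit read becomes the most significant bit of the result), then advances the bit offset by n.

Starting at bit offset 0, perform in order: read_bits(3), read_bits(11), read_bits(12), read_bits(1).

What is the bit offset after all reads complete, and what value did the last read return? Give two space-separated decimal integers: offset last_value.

Answer: 27 0

Derivation:
Read 1: bits[0:3] width=3 -> value=7 (bin 111); offset now 3 = byte 0 bit 3; 29 bits remain
Read 2: bits[3:14] width=11 -> value=1973 (bin 11110110101); offset now 14 = byte 1 bit 6; 18 bits remain
Read 3: bits[14:26] width=12 -> value=3686 (bin 111001100110); offset now 26 = byte 3 bit 2; 6 bits remain
Read 4: bits[26:27] width=1 -> value=0 (bin 0); offset now 27 = byte 3 bit 3; 5 bits remain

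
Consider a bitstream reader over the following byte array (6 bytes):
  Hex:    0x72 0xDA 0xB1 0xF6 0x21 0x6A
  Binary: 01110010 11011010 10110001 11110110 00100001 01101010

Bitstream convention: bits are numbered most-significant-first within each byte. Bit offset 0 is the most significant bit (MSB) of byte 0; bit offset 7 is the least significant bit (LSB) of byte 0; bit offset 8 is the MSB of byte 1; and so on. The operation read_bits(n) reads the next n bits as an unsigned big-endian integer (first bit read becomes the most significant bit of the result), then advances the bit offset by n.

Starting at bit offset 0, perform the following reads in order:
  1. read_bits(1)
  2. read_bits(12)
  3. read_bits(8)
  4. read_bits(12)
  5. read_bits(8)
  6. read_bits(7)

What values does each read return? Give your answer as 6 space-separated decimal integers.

Answer: 0 3675 86 1004 66 106

Derivation:
Read 1: bits[0:1] width=1 -> value=0 (bin 0); offset now 1 = byte 0 bit 1; 47 bits remain
Read 2: bits[1:13] width=12 -> value=3675 (bin 111001011011); offset now 13 = byte 1 bit 5; 35 bits remain
Read 3: bits[13:21] width=8 -> value=86 (bin 01010110); offset now 21 = byte 2 bit 5; 27 bits remain
Read 4: bits[21:33] width=12 -> value=1004 (bin 001111101100); offset now 33 = byte 4 bit 1; 15 bits remain
Read 5: bits[33:41] width=8 -> value=66 (bin 01000010); offset now 41 = byte 5 bit 1; 7 bits remain
Read 6: bits[41:48] width=7 -> value=106 (bin 1101010); offset now 48 = byte 6 bit 0; 0 bits remain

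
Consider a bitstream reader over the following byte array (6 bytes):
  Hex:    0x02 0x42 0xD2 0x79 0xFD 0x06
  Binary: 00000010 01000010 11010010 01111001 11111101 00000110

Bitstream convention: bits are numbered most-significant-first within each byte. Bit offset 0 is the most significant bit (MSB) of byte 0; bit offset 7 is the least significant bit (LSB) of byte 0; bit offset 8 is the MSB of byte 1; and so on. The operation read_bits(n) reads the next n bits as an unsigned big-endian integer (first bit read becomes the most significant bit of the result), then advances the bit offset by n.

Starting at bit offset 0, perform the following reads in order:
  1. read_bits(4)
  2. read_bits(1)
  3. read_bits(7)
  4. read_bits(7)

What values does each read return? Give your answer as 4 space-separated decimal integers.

Read 1: bits[0:4] width=4 -> value=0 (bin 0000); offset now 4 = byte 0 bit 4; 44 bits remain
Read 2: bits[4:5] width=1 -> value=0 (bin 0); offset now 5 = byte 0 bit 5; 43 bits remain
Read 3: bits[5:12] width=7 -> value=36 (bin 0100100); offset now 12 = byte 1 bit 4; 36 bits remain
Read 4: bits[12:19] width=7 -> value=22 (bin 0010110); offset now 19 = byte 2 bit 3; 29 bits remain

Answer: 0 0 36 22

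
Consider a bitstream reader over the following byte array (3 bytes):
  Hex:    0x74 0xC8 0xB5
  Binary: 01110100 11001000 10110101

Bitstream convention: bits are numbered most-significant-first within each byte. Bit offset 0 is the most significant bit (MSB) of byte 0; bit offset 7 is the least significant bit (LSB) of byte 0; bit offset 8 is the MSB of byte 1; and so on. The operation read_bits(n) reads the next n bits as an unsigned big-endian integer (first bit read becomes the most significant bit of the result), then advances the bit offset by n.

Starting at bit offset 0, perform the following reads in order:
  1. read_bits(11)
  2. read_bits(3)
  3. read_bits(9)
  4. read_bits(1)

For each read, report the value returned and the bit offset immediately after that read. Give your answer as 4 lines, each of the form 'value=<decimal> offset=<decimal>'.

Answer: value=934 offset=11
value=2 offset=14
value=90 offset=23
value=1 offset=24

Derivation:
Read 1: bits[0:11] width=11 -> value=934 (bin 01110100110); offset now 11 = byte 1 bit 3; 13 bits remain
Read 2: bits[11:14] width=3 -> value=2 (bin 010); offset now 14 = byte 1 bit 6; 10 bits remain
Read 3: bits[14:23] width=9 -> value=90 (bin 001011010); offset now 23 = byte 2 bit 7; 1 bits remain
Read 4: bits[23:24] width=1 -> value=1 (bin 1); offset now 24 = byte 3 bit 0; 0 bits remain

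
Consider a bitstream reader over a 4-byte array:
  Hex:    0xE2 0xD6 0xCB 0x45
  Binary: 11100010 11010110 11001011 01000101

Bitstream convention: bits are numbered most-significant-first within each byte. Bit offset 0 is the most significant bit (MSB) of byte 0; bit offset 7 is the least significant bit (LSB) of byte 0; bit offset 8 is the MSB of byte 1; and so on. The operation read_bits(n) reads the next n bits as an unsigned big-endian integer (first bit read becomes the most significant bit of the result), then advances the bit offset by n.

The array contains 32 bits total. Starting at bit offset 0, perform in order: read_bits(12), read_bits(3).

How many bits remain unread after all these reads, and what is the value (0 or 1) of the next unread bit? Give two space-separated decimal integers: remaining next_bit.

Read 1: bits[0:12] width=12 -> value=3629 (bin 111000101101); offset now 12 = byte 1 bit 4; 20 bits remain
Read 2: bits[12:15] width=3 -> value=3 (bin 011); offset now 15 = byte 1 bit 7; 17 bits remain

Answer: 17 0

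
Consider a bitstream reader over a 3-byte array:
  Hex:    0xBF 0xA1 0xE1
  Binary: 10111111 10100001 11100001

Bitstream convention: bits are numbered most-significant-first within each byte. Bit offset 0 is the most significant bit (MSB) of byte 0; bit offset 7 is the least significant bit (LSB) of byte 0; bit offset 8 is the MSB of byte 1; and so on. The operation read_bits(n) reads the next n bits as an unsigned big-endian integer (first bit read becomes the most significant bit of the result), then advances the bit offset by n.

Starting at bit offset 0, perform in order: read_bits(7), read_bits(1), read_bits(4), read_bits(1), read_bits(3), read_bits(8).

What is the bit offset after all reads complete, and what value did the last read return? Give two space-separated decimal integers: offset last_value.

Answer: 24 225

Derivation:
Read 1: bits[0:7] width=7 -> value=95 (bin 1011111); offset now 7 = byte 0 bit 7; 17 bits remain
Read 2: bits[7:8] width=1 -> value=1 (bin 1); offset now 8 = byte 1 bit 0; 16 bits remain
Read 3: bits[8:12] width=4 -> value=10 (bin 1010); offset now 12 = byte 1 bit 4; 12 bits remain
Read 4: bits[12:13] width=1 -> value=0 (bin 0); offset now 13 = byte 1 bit 5; 11 bits remain
Read 5: bits[13:16] width=3 -> value=1 (bin 001); offset now 16 = byte 2 bit 0; 8 bits remain
Read 6: bits[16:24] width=8 -> value=225 (bin 11100001); offset now 24 = byte 3 bit 0; 0 bits remain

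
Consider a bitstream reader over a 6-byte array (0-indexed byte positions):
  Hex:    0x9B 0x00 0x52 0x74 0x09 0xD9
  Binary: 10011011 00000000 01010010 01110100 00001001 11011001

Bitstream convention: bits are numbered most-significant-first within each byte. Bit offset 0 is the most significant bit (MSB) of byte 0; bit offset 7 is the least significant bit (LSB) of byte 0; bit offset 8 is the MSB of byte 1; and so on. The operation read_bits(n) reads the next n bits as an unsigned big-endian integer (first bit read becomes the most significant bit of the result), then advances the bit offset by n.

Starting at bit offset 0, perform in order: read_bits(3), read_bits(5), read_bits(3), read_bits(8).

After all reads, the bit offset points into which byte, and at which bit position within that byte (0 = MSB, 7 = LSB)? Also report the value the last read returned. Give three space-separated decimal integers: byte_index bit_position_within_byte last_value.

Read 1: bits[0:3] width=3 -> value=4 (bin 100); offset now 3 = byte 0 bit 3; 45 bits remain
Read 2: bits[3:8] width=5 -> value=27 (bin 11011); offset now 8 = byte 1 bit 0; 40 bits remain
Read 3: bits[8:11] width=3 -> value=0 (bin 000); offset now 11 = byte 1 bit 3; 37 bits remain
Read 4: bits[11:19] width=8 -> value=2 (bin 00000010); offset now 19 = byte 2 bit 3; 29 bits remain

Answer: 2 3 2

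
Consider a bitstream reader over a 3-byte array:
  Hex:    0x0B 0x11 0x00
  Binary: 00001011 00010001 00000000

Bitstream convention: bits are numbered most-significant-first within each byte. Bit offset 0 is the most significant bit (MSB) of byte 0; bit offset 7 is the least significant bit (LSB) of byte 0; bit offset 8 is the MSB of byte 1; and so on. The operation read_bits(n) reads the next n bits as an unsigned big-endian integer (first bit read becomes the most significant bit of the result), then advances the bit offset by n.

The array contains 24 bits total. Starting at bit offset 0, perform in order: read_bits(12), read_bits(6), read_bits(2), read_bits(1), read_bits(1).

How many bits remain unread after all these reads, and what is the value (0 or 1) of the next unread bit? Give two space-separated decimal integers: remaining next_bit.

Answer: 2 0

Derivation:
Read 1: bits[0:12] width=12 -> value=177 (bin 000010110001); offset now 12 = byte 1 bit 4; 12 bits remain
Read 2: bits[12:18] width=6 -> value=4 (bin 000100); offset now 18 = byte 2 bit 2; 6 bits remain
Read 3: bits[18:20] width=2 -> value=0 (bin 00); offset now 20 = byte 2 bit 4; 4 bits remain
Read 4: bits[20:21] width=1 -> value=0 (bin 0); offset now 21 = byte 2 bit 5; 3 bits remain
Read 5: bits[21:22] width=1 -> value=0 (bin 0); offset now 22 = byte 2 bit 6; 2 bits remain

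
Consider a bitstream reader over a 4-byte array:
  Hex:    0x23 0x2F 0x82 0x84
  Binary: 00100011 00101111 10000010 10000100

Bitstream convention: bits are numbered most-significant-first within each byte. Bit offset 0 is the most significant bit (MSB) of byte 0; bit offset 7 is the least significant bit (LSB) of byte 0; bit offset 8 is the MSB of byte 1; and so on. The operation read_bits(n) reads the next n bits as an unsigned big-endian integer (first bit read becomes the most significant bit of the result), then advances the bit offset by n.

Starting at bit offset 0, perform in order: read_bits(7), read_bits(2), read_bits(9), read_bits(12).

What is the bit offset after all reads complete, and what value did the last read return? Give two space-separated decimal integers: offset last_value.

Answer: 30 161

Derivation:
Read 1: bits[0:7] width=7 -> value=17 (bin 0010001); offset now 7 = byte 0 bit 7; 25 bits remain
Read 2: bits[7:9] width=2 -> value=2 (bin 10); offset now 9 = byte 1 bit 1; 23 bits remain
Read 3: bits[9:18] width=9 -> value=190 (bin 010111110); offset now 18 = byte 2 bit 2; 14 bits remain
Read 4: bits[18:30] width=12 -> value=161 (bin 000010100001); offset now 30 = byte 3 bit 6; 2 bits remain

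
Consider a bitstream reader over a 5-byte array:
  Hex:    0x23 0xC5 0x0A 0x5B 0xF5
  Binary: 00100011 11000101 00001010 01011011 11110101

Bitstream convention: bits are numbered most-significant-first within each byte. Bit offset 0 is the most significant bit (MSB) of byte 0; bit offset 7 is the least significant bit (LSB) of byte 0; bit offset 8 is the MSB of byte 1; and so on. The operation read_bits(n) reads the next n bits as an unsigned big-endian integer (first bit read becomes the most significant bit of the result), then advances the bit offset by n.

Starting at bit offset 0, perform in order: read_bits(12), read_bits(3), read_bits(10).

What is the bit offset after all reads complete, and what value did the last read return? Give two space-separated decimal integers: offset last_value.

Answer: 25 532

Derivation:
Read 1: bits[0:12] width=12 -> value=572 (bin 001000111100); offset now 12 = byte 1 bit 4; 28 bits remain
Read 2: bits[12:15] width=3 -> value=2 (bin 010); offset now 15 = byte 1 bit 7; 25 bits remain
Read 3: bits[15:25] width=10 -> value=532 (bin 1000010100); offset now 25 = byte 3 bit 1; 15 bits remain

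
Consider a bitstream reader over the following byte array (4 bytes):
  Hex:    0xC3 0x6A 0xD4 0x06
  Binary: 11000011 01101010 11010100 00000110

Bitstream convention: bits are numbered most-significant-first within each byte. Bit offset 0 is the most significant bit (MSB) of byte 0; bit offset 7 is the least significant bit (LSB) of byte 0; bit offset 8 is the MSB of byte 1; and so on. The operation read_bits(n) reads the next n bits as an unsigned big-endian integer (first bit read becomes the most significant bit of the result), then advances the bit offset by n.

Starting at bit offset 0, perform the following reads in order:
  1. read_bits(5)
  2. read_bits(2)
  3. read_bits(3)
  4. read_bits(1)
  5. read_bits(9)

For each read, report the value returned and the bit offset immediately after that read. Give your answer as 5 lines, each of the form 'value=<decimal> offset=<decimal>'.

Read 1: bits[0:5] width=5 -> value=24 (bin 11000); offset now 5 = byte 0 bit 5; 27 bits remain
Read 2: bits[5:7] width=2 -> value=1 (bin 01); offset now 7 = byte 0 bit 7; 25 bits remain
Read 3: bits[7:10] width=3 -> value=5 (bin 101); offset now 10 = byte 1 bit 2; 22 bits remain
Read 4: bits[10:11] width=1 -> value=1 (bin 1); offset now 11 = byte 1 bit 3; 21 bits remain
Read 5: bits[11:20] width=9 -> value=173 (bin 010101101); offset now 20 = byte 2 bit 4; 12 bits remain

Answer: value=24 offset=5
value=1 offset=7
value=5 offset=10
value=1 offset=11
value=173 offset=20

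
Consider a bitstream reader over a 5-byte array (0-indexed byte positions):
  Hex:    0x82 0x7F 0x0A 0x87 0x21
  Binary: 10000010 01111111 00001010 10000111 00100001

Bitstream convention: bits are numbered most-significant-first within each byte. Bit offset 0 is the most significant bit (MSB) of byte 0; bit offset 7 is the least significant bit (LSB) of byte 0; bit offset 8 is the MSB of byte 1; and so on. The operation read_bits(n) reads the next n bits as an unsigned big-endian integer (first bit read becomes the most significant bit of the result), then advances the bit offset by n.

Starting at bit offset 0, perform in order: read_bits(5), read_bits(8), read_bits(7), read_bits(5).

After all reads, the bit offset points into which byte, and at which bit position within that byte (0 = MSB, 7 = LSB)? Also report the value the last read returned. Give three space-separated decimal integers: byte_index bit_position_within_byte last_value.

Read 1: bits[0:5] width=5 -> value=16 (bin 10000); offset now 5 = byte 0 bit 5; 35 bits remain
Read 2: bits[5:13] width=8 -> value=79 (bin 01001111); offset now 13 = byte 1 bit 5; 27 bits remain
Read 3: bits[13:20] width=7 -> value=112 (bin 1110000); offset now 20 = byte 2 bit 4; 20 bits remain
Read 4: bits[20:25] width=5 -> value=21 (bin 10101); offset now 25 = byte 3 bit 1; 15 bits remain

Answer: 3 1 21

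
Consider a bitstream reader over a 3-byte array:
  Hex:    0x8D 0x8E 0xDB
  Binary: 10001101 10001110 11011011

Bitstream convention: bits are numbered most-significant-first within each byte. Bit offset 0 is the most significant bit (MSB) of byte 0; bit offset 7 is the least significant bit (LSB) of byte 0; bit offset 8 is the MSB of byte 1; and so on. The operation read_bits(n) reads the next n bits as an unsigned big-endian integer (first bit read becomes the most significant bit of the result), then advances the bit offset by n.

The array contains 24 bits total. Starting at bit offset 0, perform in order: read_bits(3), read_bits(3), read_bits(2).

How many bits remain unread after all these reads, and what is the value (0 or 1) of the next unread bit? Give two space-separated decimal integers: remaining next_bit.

Read 1: bits[0:3] width=3 -> value=4 (bin 100); offset now 3 = byte 0 bit 3; 21 bits remain
Read 2: bits[3:6] width=3 -> value=3 (bin 011); offset now 6 = byte 0 bit 6; 18 bits remain
Read 3: bits[6:8] width=2 -> value=1 (bin 01); offset now 8 = byte 1 bit 0; 16 bits remain

Answer: 16 1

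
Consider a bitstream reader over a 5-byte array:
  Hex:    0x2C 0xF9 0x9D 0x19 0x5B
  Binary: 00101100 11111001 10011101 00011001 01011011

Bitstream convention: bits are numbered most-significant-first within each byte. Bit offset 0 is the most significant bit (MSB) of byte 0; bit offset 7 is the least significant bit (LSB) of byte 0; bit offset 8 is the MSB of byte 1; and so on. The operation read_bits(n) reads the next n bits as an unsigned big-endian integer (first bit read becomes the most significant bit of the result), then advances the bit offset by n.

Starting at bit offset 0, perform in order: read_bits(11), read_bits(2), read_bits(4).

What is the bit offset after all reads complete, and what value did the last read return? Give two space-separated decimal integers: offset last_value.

Answer: 17 3

Derivation:
Read 1: bits[0:11] width=11 -> value=359 (bin 00101100111); offset now 11 = byte 1 bit 3; 29 bits remain
Read 2: bits[11:13] width=2 -> value=3 (bin 11); offset now 13 = byte 1 bit 5; 27 bits remain
Read 3: bits[13:17] width=4 -> value=3 (bin 0011); offset now 17 = byte 2 bit 1; 23 bits remain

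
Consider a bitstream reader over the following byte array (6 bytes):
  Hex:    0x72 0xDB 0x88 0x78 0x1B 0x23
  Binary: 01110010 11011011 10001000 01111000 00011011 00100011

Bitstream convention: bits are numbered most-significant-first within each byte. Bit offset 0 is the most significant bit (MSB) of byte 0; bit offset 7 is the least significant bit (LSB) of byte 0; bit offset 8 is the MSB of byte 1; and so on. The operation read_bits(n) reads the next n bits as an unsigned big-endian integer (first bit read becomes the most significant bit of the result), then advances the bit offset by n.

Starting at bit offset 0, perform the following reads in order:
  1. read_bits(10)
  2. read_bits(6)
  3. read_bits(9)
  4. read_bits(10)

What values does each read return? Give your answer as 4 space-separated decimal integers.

Read 1: bits[0:10] width=10 -> value=459 (bin 0111001011); offset now 10 = byte 1 bit 2; 38 bits remain
Read 2: bits[10:16] width=6 -> value=27 (bin 011011); offset now 16 = byte 2 bit 0; 32 bits remain
Read 3: bits[16:25] width=9 -> value=272 (bin 100010000); offset now 25 = byte 3 bit 1; 23 bits remain
Read 4: bits[25:35] width=10 -> value=960 (bin 1111000000); offset now 35 = byte 4 bit 3; 13 bits remain

Answer: 459 27 272 960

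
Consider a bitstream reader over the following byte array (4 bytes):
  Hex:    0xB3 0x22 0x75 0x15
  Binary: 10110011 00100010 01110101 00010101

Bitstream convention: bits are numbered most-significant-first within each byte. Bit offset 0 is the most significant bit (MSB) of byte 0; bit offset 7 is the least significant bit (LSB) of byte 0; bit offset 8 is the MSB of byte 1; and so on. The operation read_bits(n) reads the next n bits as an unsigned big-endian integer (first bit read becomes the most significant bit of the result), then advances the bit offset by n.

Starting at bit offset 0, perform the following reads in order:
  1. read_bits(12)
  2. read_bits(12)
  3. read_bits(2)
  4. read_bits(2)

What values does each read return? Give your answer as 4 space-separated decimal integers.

Read 1: bits[0:12] width=12 -> value=2866 (bin 101100110010); offset now 12 = byte 1 bit 4; 20 bits remain
Read 2: bits[12:24] width=12 -> value=629 (bin 001001110101); offset now 24 = byte 3 bit 0; 8 bits remain
Read 3: bits[24:26] width=2 -> value=0 (bin 00); offset now 26 = byte 3 bit 2; 6 bits remain
Read 4: bits[26:28] width=2 -> value=1 (bin 01); offset now 28 = byte 3 bit 4; 4 bits remain

Answer: 2866 629 0 1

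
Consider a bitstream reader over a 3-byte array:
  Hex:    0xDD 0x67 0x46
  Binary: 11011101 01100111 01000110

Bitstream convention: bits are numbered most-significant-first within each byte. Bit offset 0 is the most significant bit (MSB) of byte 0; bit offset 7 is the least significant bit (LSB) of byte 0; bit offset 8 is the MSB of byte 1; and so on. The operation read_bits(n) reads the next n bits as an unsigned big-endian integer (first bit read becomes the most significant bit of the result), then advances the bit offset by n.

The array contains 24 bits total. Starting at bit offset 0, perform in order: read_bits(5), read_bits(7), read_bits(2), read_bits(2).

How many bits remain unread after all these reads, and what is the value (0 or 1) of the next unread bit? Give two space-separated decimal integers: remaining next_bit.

Read 1: bits[0:5] width=5 -> value=27 (bin 11011); offset now 5 = byte 0 bit 5; 19 bits remain
Read 2: bits[5:12] width=7 -> value=86 (bin 1010110); offset now 12 = byte 1 bit 4; 12 bits remain
Read 3: bits[12:14] width=2 -> value=1 (bin 01); offset now 14 = byte 1 bit 6; 10 bits remain
Read 4: bits[14:16] width=2 -> value=3 (bin 11); offset now 16 = byte 2 bit 0; 8 bits remain

Answer: 8 0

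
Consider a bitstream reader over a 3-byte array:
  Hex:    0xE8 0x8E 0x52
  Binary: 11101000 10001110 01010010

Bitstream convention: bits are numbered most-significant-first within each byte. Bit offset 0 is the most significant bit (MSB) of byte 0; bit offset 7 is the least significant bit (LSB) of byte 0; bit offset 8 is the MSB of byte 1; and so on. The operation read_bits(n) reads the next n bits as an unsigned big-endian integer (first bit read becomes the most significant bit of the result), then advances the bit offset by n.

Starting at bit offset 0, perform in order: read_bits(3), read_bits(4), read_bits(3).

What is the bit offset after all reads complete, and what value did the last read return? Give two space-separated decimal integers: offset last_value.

Answer: 10 2

Derivation:
Read 1: bits[0:3] width=3 -> value=7 (bin 111); offset now 3 = byte 0 bit 3; 21 bits remain
Read 2: bits[3:7] width=4 -> value=4 (bin 0100); offset now 7 = byte 0 bit 7; 17 bits remain
Read 3: bits[7:10] width=3 -> value=2 (bin 010); offset now 10 = byte 1 bit 2; 14 bits remain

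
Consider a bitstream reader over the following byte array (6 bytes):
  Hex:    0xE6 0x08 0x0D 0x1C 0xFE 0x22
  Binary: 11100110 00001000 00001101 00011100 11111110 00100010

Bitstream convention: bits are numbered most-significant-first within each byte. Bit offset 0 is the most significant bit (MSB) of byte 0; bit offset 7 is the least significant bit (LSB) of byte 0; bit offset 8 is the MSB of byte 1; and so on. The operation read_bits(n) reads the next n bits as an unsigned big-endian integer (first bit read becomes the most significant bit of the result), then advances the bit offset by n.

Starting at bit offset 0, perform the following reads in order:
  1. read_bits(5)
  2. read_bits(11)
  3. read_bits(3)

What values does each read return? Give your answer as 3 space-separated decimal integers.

Answer: 28 1544 0

Derivation:
Read 1: bits[0:5] width=5 -> value=28 (bin 11100); offset now 5 = byte 0 bit 5; 43 bits remain
Read 2: bits[5:16] width=11 -> value=1544 (bin 11000001000); offset now 16 = byte 2 bit 0; 32 bits remain
Read 3: bits[16:19] width=3 -> value=0 (bin 000); offset now 19 = byte 2 bit 3; 29 bits remain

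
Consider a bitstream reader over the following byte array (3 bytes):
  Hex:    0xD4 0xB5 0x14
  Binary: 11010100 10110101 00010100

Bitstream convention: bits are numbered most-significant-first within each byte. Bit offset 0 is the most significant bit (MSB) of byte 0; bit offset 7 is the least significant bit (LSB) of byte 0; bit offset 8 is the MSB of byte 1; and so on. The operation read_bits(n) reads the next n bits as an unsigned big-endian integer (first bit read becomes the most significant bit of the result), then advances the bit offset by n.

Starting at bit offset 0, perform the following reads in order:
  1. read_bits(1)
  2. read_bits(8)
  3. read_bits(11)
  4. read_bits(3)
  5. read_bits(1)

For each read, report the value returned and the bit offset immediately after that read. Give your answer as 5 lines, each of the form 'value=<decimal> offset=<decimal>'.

Read 1: bits[0:1] width=1 -> value=1 (bin 1); offset now 1 = byte 0 bit 1; 23 bits remain
Read 2: bits[1:9] width=8 -> value=169 (bin 10101001); offset now 9 = byte 1 bit 1; 15 bits remain
Read 3: bits[9:20] width=11 -> value=849 (bin 01101010001); offset now 20 = byte 2 bit 4; 4 bits remain
Read 4: bits[20:23] width=3 -> value=2 (bin 010); offset now 23 = byte 2 bit 7; 1 bits remain
Read 5: bits[23:24] width=1 -> value=0 (bin 0); offset now 24 = byte 3 bit 0; 0 bits remain

Answer: value=1 offset=1
value=169 offset=9
value=849 offset=20
value=2 offset=23
value=0 offset=24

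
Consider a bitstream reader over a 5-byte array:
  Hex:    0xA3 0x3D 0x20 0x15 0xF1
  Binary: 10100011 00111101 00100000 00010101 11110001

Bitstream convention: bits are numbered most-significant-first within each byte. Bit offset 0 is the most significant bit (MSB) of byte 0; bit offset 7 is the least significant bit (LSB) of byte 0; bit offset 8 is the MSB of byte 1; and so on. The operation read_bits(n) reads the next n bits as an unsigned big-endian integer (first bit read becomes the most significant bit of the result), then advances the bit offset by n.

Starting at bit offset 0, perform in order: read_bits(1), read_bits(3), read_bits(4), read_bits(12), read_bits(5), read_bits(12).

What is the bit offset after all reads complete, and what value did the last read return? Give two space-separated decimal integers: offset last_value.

Answer: 37 702

Derivation:
Read 1: bits[0:1] width=1 -> value=1 (bin 1); offset now 1 = byte 0 bit 1; 39 bits remain
Read 2: bits[1:4] width=3 -> value=2 (bin 010); offset now 4 = byte 0 bit 4; 36 bits remain
Read 3: bits[4:8] width=4 -> value=3 (bin 0011); offset now 8 = byte 1 bit 0; 32 bits remain
Read 4: bits[8:20] width=12 -> value=978 (bin 001111010010); offset now 20 = byte 2 bit 4; 20 bits remain
Read 5: bits[20:25] width=5 -> value=0 (bin 00000); offset now 25 = byte 3 bit 1; 15 bits remain
Read 6: bits[25:37] width=12 -> value=702 (bin 001010111110); offset now 37 = byte 4 bit 5; 3 bits remain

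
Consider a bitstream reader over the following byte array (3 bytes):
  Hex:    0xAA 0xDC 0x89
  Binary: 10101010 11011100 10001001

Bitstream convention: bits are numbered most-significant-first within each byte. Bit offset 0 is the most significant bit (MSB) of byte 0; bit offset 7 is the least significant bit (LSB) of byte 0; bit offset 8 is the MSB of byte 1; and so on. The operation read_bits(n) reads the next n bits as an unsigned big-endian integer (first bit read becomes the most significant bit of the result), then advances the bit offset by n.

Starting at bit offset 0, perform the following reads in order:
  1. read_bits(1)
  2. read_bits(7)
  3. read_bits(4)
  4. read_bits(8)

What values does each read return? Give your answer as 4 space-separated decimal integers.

Read 1: bits[0:1] width=1 -> value=1 (bin 1); offset now 1 = byte 0 bit 1; 23 bits remain
Read 2: bits[1:8] width=7 -> value=42 (bin 0101010); offset now 8 = byte 1 bit 0; 16 bits remain
Read 3: bits[8:12] width=4 -> value=13 (bin 1101); offset now 12 = byte 1 bit 4; 12 bits remain
Read 4: bits[12:20] width=8 -> value=200 (bin 11001000); offset now 20 = byte 2 bit 4; 4 bits remain

Answer: 1 42 13 200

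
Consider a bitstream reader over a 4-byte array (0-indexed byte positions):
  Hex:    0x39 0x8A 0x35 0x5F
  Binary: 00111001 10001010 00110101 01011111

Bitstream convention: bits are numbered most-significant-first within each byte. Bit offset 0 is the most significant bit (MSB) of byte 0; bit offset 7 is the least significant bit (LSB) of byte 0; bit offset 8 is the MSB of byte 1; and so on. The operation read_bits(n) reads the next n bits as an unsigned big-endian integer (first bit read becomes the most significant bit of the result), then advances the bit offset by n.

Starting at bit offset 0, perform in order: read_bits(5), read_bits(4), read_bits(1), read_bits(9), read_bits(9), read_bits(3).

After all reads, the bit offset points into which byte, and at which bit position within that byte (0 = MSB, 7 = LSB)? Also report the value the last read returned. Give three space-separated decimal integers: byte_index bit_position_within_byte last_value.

Answer: 3 7 7

Derivation:
Read 1: bits[0:5] width=5 -> value=7 (bin 00111); offset now 5 = byte 0 bit 5; 27 bits remain
Read 2: bits[5:9] width=4 -> value=3 (bin 0011); offset now 9 = byte 1 bit 1; 23 bits remain
Read 3: bits[9:10] width=1 -> value=0 (bin 0); offset now 10 = byte 1 bit 2; 22 bits remain
Read 4: bits[10:19] width=9 -> value=81 (bin 001010001); offset now 19 = byte 2 bit 3; 13 bits remain
Read 5: bits[19:28] width=9 -> value=341 (bin 101010101); offset now 28 = byte 3 bit 4; 4 bits remain
Read 6: bits[28:31] width=3 -> value=7 (bin 111); offset now 31 = byte 3 bit 7; 1 bits remain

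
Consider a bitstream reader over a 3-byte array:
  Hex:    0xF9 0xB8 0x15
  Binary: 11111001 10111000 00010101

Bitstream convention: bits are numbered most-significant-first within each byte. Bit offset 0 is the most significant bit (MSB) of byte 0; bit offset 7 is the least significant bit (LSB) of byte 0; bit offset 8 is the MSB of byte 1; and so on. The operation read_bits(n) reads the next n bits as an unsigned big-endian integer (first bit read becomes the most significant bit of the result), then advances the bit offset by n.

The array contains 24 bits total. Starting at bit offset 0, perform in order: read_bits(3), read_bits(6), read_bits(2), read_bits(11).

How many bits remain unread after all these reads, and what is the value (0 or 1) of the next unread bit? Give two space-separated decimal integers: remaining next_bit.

Answer: 2 0

Derivation:
Read 1: bits[0:3] width=3 -> value=7 (bin 111); offset now 3 = byte 0 bit 3; 21 bits remain
Read 2: bits[3:9] width=6 -> value=51 (bin 110011); offset now 9 = byte 1 bit 1; 15 bits remain
Read 3: bits[9:11] width=2 -> value=1 (bin 01); offset now 11 = byte 1 bit 3; 13 bits remain
Read 4: bits[11:22] width=11 -> value=1541 (bin 11000000101); offset now 22 = byte 2 bit 6; 2 bits remain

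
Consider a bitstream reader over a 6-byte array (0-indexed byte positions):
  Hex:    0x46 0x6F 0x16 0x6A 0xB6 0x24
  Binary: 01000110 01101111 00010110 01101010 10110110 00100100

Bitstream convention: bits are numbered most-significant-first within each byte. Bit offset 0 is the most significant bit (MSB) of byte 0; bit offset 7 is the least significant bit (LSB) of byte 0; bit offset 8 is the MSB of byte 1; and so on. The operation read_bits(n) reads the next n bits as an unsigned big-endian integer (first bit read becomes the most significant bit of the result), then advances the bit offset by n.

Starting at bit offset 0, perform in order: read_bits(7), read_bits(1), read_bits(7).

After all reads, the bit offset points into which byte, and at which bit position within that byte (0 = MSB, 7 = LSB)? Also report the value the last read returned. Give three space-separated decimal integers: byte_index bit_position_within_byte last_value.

Answer: 1 7 55

Derivation:
Read 1: bits[0:7] width=7 -> value=35 (bin 0100011); offset now 7 = byte 0 bit 7; 41 bits remain
Read 2: bits[7:8] width=1 -> value=0 (bin 0); offset now 8 = byte 1 bit 0; 40 bits remain
Read 3: bits[8:15] width=7 -> value=55 (bin 0110111); offset now 15 = byte 1 bit 7; 33 bits remain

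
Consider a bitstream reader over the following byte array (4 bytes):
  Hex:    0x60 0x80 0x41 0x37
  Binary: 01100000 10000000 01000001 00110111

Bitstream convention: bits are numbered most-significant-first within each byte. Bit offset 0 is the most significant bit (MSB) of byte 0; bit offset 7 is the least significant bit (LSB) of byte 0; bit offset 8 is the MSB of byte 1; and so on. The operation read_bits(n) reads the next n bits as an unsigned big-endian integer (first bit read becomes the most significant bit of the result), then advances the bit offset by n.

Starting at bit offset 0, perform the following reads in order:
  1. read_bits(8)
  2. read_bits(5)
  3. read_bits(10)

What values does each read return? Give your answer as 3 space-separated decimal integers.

Answer: 96 16 32

Derivation:
Read 1: bits[0:8] width=8 -> value=96 (bin 01100000); offset now 8 = byte 1 bit 0; 24 bits remain
Read 2: bits[8:13] width=5 -> value=16 (bin 10000); offset now 13 = byte 1 bit 5; 19 bits remain
Read 3: bits[13:23] width=10 -> value=32 (bin 0000100000); offset now 23 = byte 2 bit 7; 9 bits remain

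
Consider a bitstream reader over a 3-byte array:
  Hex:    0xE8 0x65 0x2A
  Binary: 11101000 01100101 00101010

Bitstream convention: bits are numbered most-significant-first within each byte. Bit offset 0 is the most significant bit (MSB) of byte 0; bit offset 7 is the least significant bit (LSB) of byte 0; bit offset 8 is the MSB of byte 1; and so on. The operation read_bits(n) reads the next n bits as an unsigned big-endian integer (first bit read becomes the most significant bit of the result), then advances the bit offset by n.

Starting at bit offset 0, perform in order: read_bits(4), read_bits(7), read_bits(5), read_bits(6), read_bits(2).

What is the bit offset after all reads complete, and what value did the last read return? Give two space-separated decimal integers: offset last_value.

Answer: 24 2

Derivation:
Read 1: bits[0:4] width=4 -> value=14 (bin 1110); offset now 4 = byte 0 bit 4; 20 bits remain
Read 2: bits[4:11] width=7 -> value=67 (bin 1000011); offset now 11 = byte 1 bit 3; 13 bits remain
Read 3: bits[11:16] width=5 -> value=5 (bin 00101); offset now 16 = byte 2 bit 0; 8 bits remain
Read 4: bits[16:22] width=6 -> value=10 (bin 001010); offset now 22 = byte 2 bit 6; 2 bits remain
Read 5: bits[22:24] width=2 -> value=2 (bin 10); offset now 24 = byte 3 bit 0; 0 bits remain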